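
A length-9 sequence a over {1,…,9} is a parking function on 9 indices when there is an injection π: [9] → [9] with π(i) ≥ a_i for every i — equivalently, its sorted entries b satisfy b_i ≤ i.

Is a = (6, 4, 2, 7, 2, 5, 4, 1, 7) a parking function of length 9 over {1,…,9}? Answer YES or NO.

Rearranged: b = (1, 2, 2, 4, 4, 5, 6, 7, 7).
  b_1=1 ≤ 1
  b_2=2 ≤ 2
  b_3=2 ≤ 3
  b_4=4 ≤ 4
  b_5=4 ≤ 5
  b_6=5 ≤ 6
  b_7=6 ≤ 7
  b_8=7 ≤ 8
  b_9=7 ≤ 9
All bounds hold ⇒ YES

YES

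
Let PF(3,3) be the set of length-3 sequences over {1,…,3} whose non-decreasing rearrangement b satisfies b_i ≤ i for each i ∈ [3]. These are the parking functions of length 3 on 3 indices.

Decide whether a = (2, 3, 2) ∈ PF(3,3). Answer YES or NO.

Rearranged: b = (2, 2, 3).
  b_1=2 > 1
  fails at i=1 ⇒ NO

NO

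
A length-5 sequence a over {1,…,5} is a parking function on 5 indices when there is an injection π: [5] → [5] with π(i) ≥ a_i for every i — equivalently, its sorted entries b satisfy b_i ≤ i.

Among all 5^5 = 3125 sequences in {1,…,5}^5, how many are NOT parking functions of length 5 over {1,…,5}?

1829

|PF(5,5)| = 1·6^4 = 1·1296 = 1296 (Pollak)
Example (5,2,5,4,4) → sorted (2,4,4,5,5): b_1=2>1, not a PF.
5^5 − 1296 = 3125 − 1296 = 1829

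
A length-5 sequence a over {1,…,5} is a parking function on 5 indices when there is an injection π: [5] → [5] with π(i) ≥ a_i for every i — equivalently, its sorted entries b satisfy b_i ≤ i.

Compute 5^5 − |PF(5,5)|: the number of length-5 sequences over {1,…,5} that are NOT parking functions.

|PF| = (6−5)·6^(5−1) = 1·1296 = 1296 (Pollak)
E.g. (5,5,5,5,1) → sorted (1,5,5,5,5): b_2=5>2, not a PF.
5^5 − 1296 = 3125 − 1296 = 1829

1829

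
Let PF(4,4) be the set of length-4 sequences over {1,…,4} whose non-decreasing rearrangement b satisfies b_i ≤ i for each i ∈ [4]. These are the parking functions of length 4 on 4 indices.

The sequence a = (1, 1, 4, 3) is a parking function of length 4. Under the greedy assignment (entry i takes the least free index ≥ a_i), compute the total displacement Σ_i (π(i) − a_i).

1

Σπ = 4·5/2 = 10 (π permutes [4]); Σa = 1+1+4+3 = 9; disp = 10−9 = 1.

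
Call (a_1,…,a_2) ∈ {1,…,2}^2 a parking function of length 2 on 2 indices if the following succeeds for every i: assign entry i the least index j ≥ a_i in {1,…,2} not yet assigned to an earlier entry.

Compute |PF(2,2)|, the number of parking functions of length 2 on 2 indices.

#PF = 1·3^1 = 1·3 = 3
E.g. (1,1) → sorted (1,1): b_i ≤ i ∀i, a PF.

3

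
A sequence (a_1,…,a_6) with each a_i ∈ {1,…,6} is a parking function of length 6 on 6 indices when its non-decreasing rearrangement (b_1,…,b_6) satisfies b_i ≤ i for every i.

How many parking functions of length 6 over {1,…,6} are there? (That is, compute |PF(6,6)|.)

|PF| = (6−6+1)·(6+1)^(6−1) = 1×16807 = 16807
Check (2,3,1,4,1,4) → sorted (1,1,2,3,4,4): b_i ≤ i ∀i, a PF.

16807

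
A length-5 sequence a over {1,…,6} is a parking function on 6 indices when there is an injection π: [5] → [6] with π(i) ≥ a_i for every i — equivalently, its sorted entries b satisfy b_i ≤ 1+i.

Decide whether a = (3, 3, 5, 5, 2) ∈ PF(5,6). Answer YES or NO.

YES

Rearranged: b = (2, 3, 3, 5, 5).
  b_1=2 ≤ 2
  b_2=3 ≤ 3
  b_3=3 ≤ 4
  b_4=5 ≤ 5
  b_5=5 ≤ 6
All bounds hold ⇒ YES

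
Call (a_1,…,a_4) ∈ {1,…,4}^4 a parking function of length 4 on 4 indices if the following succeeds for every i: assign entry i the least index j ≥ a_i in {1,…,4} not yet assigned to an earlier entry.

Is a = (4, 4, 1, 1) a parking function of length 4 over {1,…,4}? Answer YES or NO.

Sorted: b = (1, 1, 4, 4).
  b_1=1 ≤ 1
  b_2=1 ≤ 2
  b_3=4 > 3
  fails at i=3 ⇒ NO

NO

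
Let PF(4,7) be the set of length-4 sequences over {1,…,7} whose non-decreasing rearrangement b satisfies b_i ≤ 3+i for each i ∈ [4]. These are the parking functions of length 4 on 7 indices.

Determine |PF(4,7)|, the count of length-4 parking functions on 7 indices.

|PF| = (8−4)·8^(4−1) = 4×512 = 2048 [KW]
Check (2,5,7,4) → sorted (2,4,5,7): b_i ≤ 3+i ∀i, a PF.

2048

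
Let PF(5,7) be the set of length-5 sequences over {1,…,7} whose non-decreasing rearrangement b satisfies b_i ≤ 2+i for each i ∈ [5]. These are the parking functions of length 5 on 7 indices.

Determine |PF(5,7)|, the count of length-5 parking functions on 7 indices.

12288

Count = (8−5)·8^(5−1) = 3 · 4096 = 12288
Check (1,5,6,3,1) → sorted (1,1,3,5,6): b_i ≤ 2+i ∀i, a PF.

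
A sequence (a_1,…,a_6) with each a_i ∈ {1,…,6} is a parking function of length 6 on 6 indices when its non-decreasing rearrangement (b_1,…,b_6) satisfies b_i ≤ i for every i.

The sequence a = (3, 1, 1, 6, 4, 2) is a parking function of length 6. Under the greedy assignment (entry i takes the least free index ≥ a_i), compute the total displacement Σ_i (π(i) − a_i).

Σπ = 6·7/2 = 21 (π permutes [6]); Σa = 3+1+1+6+4+2 = 17; disp = 21−17 = 4.

4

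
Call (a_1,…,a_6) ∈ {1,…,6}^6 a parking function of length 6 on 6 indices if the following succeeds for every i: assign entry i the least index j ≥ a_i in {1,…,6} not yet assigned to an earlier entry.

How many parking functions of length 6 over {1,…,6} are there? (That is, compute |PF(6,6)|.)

16807

Count = 1·7^5 = 1×16807 = 16807 (Pollak)
E.g. (3,1,4,2,5,1) → sorted (1,1,2,3,4,5): b_i ≤ i ∀i, a PF.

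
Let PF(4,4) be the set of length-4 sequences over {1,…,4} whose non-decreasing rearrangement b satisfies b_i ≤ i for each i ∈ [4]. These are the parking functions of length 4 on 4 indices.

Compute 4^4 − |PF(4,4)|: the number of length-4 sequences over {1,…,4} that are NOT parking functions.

#PF = (4+1−4)·(4+1)^{4−1} = 1×125 = 125 [KW]
E.g. (3,2,4,3) → sorted (2,3,3,4): b_1=2>1, not a PF.
So 256 − 125 = 131 fail.

131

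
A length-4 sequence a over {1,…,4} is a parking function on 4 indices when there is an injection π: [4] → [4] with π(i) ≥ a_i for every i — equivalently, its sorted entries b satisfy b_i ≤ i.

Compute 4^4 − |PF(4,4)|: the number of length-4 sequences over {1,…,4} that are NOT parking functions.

|PF| = (5−4)·5^(4−1) = 1 · 125 = 125 (Konheim–Weiss)
Check (4,1,4,4) → sorted (1,4,4,4): b_2=4>2, not a PF.
Total 256; non-PF = 256−125 = 131

131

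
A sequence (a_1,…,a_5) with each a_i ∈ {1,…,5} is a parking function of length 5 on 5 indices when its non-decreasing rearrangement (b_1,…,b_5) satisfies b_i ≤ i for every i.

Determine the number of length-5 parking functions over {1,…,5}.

#PF = 1·6^4 = 1·1296 = 1296 [KW]
One tuple (2,1,5,3,4) → sorted (1,2,3,4,5): b_i ≤ i ∀i, a PF.

1296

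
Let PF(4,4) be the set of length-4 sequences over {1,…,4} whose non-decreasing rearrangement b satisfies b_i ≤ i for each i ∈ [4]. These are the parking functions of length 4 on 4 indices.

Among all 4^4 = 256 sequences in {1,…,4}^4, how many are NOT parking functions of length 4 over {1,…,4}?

131

Count = (4+1−4)·(4+1)^{4−1} = 1·125 = 125 (Pollak)
E.g. (4,3,3,3) → sorted (3,3,3,4): b_1=3>1, not a PF.
Total 256; non-PF = 256−125 = 131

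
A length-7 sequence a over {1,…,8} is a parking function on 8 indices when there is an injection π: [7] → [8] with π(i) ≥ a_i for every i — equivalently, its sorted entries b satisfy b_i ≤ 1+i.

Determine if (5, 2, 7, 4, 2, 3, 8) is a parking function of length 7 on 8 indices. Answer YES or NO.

Sorted: b = (2, 2, 3, 4, 5, 7, 8).
  b_1=2 ≤ 2
  b_2=2 ≤ 3
  b_3=3 ≤ 4
  b_4=4 ≤ 5
  b_5=5 ≤ 6
  b_6=7 ≤ 7
  b_7=8 ≤ 8
All bounds hold ⇒ YES

YES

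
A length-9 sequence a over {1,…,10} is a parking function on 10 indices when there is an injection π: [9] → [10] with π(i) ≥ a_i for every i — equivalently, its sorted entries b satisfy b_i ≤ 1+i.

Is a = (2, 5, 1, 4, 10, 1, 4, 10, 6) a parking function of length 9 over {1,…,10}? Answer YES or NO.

NO

Order a: b = (1, 1, 2, 4, 4, 5, 6, 10, 10).
  b_1=1 ≤ 2
  b_2=1 ≤ 3
  b_3=2 ≤ 4
  b_4=4 ≤ 5
  b_5=4 ≤ 6
  b_6=5 ≤ 7
  b_7=6 ≤ 8
  b_8=10 > 9
  fails at i=8 ⇒ NO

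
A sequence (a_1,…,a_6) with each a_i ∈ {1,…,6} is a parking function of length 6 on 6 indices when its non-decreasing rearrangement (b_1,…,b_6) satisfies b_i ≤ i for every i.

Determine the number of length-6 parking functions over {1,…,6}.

Count = (7−6)·7^(6−1) = 1 · 16807 = 16807 [KW]
Check (1,2,5,2,3,1) → sorted (1,1,2,2,3,5): b_i ≤ i ∀i, a PF.

16807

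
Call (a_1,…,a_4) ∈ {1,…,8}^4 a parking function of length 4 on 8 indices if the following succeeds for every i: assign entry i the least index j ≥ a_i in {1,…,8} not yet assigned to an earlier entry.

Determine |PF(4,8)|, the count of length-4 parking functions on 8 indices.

#PF = (8−4+1)·(8+1)^(4−1) = 5 · 729 = 3645 (Konheim–Weiss)
E.g. (4,3,2,1) → sorted (1,2,3,4): b_i ≤ 4+i ∀i, a PF.

3645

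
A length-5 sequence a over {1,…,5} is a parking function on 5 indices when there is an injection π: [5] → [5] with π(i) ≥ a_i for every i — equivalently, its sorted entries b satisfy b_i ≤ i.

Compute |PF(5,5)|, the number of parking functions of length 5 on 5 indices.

Count = 1·6^4 = 1 · 1296 = 1296 (Pollak)
E.g. (2,1,3,5,2) → sorted (1,2,2,3,5): b_i ≤ i ∀i, a PF.

1296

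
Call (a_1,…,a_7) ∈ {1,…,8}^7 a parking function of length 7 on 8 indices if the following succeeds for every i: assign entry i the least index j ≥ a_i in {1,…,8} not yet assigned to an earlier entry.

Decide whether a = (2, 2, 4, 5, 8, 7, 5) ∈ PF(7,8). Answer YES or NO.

YES

Order a: b = (2, 2, 4, 5, 5, 7, 8).
  b_1=2 ≤ 2
  b_2=2 ≤ 3
  b_3=4 ≤ 4
  b_4=5 ≤ 5
  b_5=5 ≤ 6
  b_6=7 ≤ 7
  b_7=8 ≤ 8
All bounds hold ⇒ YES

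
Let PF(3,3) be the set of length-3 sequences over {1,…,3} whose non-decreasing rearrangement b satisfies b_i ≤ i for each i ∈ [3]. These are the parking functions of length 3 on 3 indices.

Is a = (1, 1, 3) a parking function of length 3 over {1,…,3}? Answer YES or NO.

Rearranged: b = (1, 1, 3).
  b_1=1 ≤ 1
  b_2=1 ≤ 2
  b_3=3 ≤ 3
All bounds hold ⇒ YES

YES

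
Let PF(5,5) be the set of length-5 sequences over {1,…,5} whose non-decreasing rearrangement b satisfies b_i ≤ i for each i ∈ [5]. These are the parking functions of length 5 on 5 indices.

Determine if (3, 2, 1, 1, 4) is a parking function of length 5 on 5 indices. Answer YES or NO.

YES

Order a: b = (1, 1, 2, 3, 4).
  b_1=1 ≤ 1
  b_2=1 ≤ 2
  b_3=2 ≤ 3
  b_4=3 ≤ 4
  b_5=4 ≤ 5
All bounds hold ⇒ YES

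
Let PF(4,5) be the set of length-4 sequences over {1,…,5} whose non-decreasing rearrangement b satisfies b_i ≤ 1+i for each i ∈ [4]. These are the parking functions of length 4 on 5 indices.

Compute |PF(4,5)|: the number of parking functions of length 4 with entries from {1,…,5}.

#PF = (6−4)·6^(4−1) = 2·216 = 432 [KW]
E.g. (2,1,3,5) → sorted (1,2,3,5): b_i ≤ 1+i ∀i, a PF.

432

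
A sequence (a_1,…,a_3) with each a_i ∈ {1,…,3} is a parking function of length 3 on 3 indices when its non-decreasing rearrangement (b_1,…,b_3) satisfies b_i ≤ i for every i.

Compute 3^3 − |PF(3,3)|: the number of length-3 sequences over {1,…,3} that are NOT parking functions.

Count = (3−3+1)·(3+1)^(3−1) = 1·16 = 16 (Konheim–Weiss)
Check (1,3,3) → sorted (1,3,3): b_2=3>2, not a PF.
So 27 − 16 = 11 fail.

11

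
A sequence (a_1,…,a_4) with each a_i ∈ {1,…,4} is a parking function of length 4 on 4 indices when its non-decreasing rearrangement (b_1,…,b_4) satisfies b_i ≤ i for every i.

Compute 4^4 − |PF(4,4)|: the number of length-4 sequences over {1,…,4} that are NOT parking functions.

131

#PF = 1·5^3 = 1·125 = 125 (Konheim–Weiss)
Check (3,3,1,3) → sorted (1,3,3,3): b_2=3>2, not a PF.
4^4 − 125 = 256 − 125 = 131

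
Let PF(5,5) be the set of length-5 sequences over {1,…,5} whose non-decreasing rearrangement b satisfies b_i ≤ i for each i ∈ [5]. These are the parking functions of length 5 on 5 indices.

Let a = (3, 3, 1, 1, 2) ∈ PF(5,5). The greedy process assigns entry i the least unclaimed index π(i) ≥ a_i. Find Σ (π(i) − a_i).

Σπ = 15 ({1..5} each once); Σa = 3+3+1+1+2 = 10; disp = 15−10 = 5.

5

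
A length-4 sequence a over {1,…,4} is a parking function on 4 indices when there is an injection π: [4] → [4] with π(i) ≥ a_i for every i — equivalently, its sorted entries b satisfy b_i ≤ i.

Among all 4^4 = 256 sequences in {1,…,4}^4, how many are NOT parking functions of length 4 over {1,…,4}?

#PF = (4−4+1)·(4+1)^(4−1) = 1×125 = 125 (Konheim–Weiss)
Example (1,1,4,4) → sorted (1,1,4,4): b_3=4>3, not a PF.
Total 256; non-PF = 256−125 = 131

131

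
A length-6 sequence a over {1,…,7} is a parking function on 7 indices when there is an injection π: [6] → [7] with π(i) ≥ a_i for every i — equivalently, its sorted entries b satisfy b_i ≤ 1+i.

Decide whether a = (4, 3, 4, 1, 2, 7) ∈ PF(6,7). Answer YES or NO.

YES

Order a: b = (1, 2, 3, 4, 4, 7).
  b_1=1 ≤ 2
  b_2=2 ≤ 3
  b_3=3 ≤ 4
  b_4=4 ≤ 5
  b_5=4 ≤ 6
  b_6=7 ≤ 7
All bounds hold ⇒ YES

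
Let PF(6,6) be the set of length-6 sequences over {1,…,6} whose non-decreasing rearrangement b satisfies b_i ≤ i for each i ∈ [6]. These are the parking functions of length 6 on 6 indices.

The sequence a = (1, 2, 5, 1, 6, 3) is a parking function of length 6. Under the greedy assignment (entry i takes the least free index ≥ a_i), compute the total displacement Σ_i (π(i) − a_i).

Σπ = 6·7/2 = 21 (π permutes [6]); Σa = 1+2+5+1+6+3 = 18; disp = 21−18 = 3.

3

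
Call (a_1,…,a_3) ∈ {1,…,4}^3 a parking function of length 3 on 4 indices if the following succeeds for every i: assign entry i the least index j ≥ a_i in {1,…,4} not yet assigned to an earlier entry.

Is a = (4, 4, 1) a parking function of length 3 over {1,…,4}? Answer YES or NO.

NO

Rearranged: b = (1, 4, 4).
  b_1=1 ≤ 2
  b_2=4 > 3
  fails at i=2 ⇒ NO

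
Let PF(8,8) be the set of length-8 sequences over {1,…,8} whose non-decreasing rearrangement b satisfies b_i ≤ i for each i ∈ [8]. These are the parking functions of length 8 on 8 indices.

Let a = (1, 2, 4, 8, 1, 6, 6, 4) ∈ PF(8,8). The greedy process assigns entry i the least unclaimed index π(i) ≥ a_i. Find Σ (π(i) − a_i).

Σπ(i) = 1+…+8 = 36; Σa = 1+2+4+8+1+6+6+4 = 32; disp = 36−32 = 4.

4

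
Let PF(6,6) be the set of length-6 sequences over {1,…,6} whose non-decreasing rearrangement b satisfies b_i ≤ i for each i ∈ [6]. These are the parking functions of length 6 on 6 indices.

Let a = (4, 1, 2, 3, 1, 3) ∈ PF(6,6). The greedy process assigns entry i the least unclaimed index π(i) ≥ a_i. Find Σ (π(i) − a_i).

Σπ = 21 ({1..6} each once); Σa = 4+1+2+3+1+3 = 14; disp = 21−14 = 7.

7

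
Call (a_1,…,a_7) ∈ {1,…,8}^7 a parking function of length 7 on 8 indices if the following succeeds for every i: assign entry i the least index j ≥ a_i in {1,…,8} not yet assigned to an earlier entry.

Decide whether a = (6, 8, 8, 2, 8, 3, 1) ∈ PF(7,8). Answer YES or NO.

NO

Order a: b = (1, 2, 3, 6, 8, 8, 8).
  b_1=1 ≤ 2
  b_2=2 ≤ 3
  b_3=3 ≤ 4
  b_4=6 > 5
  fails at i=4 ⇒ NO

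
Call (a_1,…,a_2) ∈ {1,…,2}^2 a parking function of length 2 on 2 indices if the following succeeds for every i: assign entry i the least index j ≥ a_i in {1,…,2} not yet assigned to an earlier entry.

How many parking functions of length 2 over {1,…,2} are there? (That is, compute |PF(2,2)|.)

3

|PF(2,2)| = (2−2+1)·(2+1)^(2−1) = 1×3 = 3 (Pollak)
Example (1,1) → sorted (1,1): b_i ≤ i ∀i, a PF.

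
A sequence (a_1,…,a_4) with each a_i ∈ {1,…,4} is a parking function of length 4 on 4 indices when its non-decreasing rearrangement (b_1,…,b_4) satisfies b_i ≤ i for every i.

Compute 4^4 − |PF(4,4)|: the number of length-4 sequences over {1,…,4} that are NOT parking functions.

131

|PF| = (4−4+1)·(4+1)^(4−1) = 1×125 = 125
One tuple (2,3,4,2) → sorted (2,2,3,4): b_1=2>1, not a PF.
Total 256; non-PF = 256−125 = 131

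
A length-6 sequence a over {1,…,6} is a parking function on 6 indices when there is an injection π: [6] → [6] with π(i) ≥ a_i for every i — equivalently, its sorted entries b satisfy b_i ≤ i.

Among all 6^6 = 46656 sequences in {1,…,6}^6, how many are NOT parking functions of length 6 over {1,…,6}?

29849

|PF| = (6+1−6)·(6+1)^{6−1} = 1 · 16807 = 16807 [KW]
One tuple (3,6,2,2,2,4) → sorted (2,2,2,3,4,6): b_1=2>1, not a PF.
6^6 − 16807 = 46656 − 16807 = 29849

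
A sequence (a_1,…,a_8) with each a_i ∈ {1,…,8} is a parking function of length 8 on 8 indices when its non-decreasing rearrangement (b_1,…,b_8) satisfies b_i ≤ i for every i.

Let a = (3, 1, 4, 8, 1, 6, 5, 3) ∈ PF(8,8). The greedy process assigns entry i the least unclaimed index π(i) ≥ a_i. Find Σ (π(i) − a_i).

5

Σπ(i) = 1+…+8 = 36; Σa = 3+1+4+8+1+6+5+3 = 31; disp = 36−31 = 5.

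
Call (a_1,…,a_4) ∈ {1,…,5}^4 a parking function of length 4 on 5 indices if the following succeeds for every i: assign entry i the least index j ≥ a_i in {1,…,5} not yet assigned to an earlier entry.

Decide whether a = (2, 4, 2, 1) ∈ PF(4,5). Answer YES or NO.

Rearranged: b = (1, 2, 2, 4).
  b_1=1 ≤ 2
  b_2=2 ≤ 3
  b_3=2 ≤ 4
  b_4=4 ≤ 5
All bounds hold ⇒ YES

YES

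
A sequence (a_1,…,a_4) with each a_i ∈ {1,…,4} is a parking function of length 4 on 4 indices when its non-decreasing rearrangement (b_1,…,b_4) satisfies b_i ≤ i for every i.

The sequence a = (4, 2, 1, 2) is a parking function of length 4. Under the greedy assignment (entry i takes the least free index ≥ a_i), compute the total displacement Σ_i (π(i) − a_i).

Σπ = 10 ({1..4} each once); Σa = 4+2+1+2 = 9; disp = 10−9 = 1.

1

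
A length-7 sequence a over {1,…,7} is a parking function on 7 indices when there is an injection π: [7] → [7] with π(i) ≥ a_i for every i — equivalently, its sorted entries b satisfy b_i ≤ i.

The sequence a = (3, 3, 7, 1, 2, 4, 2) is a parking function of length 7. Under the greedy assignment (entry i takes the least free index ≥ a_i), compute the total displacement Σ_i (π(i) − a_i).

Σπ = 28 ({1..7} each once); Σa = 3+3+7+1+2+4+2 = 22; disp = 28−22 = 6.

6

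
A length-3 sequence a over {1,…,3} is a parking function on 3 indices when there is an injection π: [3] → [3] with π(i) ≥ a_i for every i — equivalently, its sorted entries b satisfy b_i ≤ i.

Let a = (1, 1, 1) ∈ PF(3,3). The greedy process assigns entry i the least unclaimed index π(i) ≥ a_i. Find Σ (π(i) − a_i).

3

Σπ(i) = 1+…+3 = 6; Σa = 1+1+1 = 3; disp = 6−3 = 3.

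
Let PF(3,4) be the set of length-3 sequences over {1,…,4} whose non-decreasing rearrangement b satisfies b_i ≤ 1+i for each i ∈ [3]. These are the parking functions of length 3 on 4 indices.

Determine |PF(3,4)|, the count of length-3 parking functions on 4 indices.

50

Count = (4−3+1)·(4+1)^(3−1) = 2·25 = 50
Example (3,2,3) → sorted (2,3,3): b_i ≤ 1+i ∀i, a PF.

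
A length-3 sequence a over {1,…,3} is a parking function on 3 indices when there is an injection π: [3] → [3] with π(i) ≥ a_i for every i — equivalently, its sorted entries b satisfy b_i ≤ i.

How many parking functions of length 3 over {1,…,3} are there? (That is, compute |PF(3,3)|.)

16

|PF| = 1·4^2 = 1·16 = 16 (Konheim–Weiss)
One tuple (2,1,1) → sorted (1,1,2): b_i ≤ i ∀i, a PF.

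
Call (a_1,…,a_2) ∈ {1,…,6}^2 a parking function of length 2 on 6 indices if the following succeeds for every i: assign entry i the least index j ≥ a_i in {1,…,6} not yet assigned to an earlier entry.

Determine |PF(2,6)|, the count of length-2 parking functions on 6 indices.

35

#PF = 5·7^1 = 5·7 = 35
Check (1,6) → sorted (1,6): b_i ≤ 4+i ∀i, a PF.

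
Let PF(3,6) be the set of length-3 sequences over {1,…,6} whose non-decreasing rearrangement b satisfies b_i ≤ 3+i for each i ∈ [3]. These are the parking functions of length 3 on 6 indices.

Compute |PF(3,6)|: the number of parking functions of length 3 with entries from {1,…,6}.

196

#PF = (6+1−3)·(6+1)^{3−1} = 4 · 49 = 196 [KW]
E.g. (6,5,2) → sorted (2,5,6): b_i ≤ 3+i ∀i, a PF.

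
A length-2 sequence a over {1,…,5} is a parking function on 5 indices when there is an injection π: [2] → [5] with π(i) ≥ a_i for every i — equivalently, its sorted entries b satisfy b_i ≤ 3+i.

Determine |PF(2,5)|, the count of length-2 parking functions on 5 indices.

24

|PF| = 4·6^1 = 4×6 = 24 (Pollak)
One tuple (3,3) → sorted (3,3): b_i ≤ 3+i ∀i, a PF.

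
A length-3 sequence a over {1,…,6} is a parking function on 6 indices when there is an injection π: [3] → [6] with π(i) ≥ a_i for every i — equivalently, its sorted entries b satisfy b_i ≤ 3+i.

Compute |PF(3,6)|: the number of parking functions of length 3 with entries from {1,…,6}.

196

|PF| = 4·7^2 = 4·49 = 196 (Pollak)
Example (5,3,4) → sorted (3,4,5): b_i ≤ 3+i ∀i, a PF.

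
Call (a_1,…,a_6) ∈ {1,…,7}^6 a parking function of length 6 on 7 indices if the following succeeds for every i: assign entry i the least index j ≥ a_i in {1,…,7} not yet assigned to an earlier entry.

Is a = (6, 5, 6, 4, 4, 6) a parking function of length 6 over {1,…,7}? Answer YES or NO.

Rearranged: b = (4, 4, 5, 6, 6, 6).
  b_1=4 > 2
  fails at i=1 ⇒ NO

NO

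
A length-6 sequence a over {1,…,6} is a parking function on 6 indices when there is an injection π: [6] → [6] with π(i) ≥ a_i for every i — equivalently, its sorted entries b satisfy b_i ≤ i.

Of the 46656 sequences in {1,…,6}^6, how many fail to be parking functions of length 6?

29849

Count = (7−6)·7^(6−1) = 1 · 16807 = 16807 (Pollak)
Check (5,4,1,4,5,6) → sorted (1,4,4,5,5,6): b_2=4>2, not a PF.
6^6 − 16807 = 46656 − 16807 = 29849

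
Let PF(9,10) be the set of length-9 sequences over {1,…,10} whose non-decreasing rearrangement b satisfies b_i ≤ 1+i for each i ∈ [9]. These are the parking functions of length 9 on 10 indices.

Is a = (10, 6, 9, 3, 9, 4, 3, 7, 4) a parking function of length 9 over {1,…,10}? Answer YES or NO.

Order a: b = (3, 3, 4, 4, 6, 7, 9, 9, 10).
  b_1=3 > 2
  fails at i=1 ⇒ NO

NO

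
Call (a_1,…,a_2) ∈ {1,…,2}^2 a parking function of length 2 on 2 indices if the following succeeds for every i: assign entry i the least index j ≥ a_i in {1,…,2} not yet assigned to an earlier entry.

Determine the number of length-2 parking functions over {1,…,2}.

3

|PF(2,2)| = (2+1−2)·(2+1)^{2−1} = 1×3 = 3 (Konheim–Weiss)
One tuple (1,1) → sorted (1,1): b_i ≤ i ∀i, a PF.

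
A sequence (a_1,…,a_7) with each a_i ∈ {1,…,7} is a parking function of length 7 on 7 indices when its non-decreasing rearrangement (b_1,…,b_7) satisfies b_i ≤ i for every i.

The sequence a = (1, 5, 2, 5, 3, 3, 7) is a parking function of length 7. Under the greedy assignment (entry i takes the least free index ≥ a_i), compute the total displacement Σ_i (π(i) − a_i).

Σπ(i) = 1+…+7 = 28; Σa = 1+5+2+5+3+3+7 = 26; disp = 28−26 = 2.

2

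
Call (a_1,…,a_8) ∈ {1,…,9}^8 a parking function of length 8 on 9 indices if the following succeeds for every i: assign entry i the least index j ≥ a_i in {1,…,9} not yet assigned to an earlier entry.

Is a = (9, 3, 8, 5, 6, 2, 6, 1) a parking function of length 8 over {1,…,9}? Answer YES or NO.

Order a: b = (1, 2, 3, 5, 6, 6, 8, 9).
  b_1=1 ≤ 2
  b_2=2 ≤ 3
  b_3=3 ≤ 4
  b_4=5 ≤ 5
  b_5=6 ≤ 6
  b_6=6 ≤ 7
  b_7=8 ≤ 8
  b_8=9 ≤ 9
All bounds hold ⇒ YES

YES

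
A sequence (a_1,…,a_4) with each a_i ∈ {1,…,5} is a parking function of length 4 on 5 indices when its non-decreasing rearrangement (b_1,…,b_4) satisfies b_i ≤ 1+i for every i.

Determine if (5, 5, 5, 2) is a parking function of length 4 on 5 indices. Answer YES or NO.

Order a: b = (2, 5, 5, 5).
  b_1=2 ≤ 2
  b_2=5 > 3
  fails at i=2 ⇒ NO

NO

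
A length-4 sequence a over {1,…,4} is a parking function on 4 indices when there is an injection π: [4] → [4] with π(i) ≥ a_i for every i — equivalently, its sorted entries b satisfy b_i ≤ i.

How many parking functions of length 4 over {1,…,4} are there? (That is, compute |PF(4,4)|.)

125

|PF| = (4−4+1)·(4+1)^(4−1) = 1·125 = 125 (Konheim–Weiss)
One tuple (2,1,2,2) → sorted (1,2,2,2): b_i ≤ i ∀i, a PF.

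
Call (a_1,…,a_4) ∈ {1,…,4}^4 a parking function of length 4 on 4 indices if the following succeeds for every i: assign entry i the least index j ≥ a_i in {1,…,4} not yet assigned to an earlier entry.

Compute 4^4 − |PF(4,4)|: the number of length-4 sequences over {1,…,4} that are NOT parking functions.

Count = (4+1−4)·(4+1)^{4−1} = 1×125 = 125 (Konheim–Weiss)
Example (4,2,4,4) → sorted (2,4,4,4): b_1=2>1, not a PF.
Total 256; non-PF = 256−125 = 131

131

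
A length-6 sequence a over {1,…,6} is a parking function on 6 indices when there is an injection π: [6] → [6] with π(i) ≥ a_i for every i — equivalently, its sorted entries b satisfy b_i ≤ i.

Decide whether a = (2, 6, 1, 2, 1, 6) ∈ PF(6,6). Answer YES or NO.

Rearranged: b = (1, 1, 2, 2, 6, 6).
  b_1=1 ≤ 1
  b_2=1 ≤ 2
  b_3=2 ≤ 3
  b_4=2 ≤ 4
  b_5=6 > 5
  fails at i=5 ⇒ NO

NO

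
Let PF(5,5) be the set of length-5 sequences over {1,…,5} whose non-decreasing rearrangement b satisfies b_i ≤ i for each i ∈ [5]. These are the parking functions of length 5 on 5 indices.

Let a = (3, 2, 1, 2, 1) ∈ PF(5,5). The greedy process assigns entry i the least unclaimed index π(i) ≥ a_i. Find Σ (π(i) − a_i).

Σπ = 15 ({1..5} each once); Σa = 3+2+1+2+1 = 9; disp = 15−9 = 6.

6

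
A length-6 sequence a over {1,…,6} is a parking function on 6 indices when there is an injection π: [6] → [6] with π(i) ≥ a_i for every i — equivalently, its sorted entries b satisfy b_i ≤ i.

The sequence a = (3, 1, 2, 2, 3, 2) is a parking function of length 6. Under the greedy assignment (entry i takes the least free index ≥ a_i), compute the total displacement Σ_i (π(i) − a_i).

Σπ = 21 ({1..6} each once); Σa = 3+1+2+2+3+2 = 13; disp = 21−13 = 8.

8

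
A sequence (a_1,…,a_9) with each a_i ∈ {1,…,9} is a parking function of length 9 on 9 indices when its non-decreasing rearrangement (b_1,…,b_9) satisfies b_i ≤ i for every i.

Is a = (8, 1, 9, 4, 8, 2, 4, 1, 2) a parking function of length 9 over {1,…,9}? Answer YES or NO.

NO

Order a: b = (1, 1, 2, 2, 4, 4, 8, 8, 9).
  b_1=1 ≤ 1
  b_2=1 ≤ 2
  b_3=2 ≤ 3
  b_4=2 ≤ 4
  b_5=4 ≤ 5
  b_6=4 ≤ 6
  b_7=8 > 7
  fails at i=7 ⇒ NO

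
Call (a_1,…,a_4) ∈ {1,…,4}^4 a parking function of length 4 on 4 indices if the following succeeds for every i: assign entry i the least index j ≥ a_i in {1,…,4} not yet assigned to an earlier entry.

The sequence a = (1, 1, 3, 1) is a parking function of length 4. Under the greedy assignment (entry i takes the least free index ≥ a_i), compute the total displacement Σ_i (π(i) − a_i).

4

Σπ(i) = 1+…+4 = 10; Σa = 1+1+3+1 = 6; disp = 10−6 = 4.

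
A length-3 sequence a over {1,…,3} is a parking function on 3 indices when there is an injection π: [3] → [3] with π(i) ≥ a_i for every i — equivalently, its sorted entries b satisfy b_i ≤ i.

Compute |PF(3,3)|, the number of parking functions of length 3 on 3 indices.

|PF(3,3)| = (4−3)·4^(3−1) = 1·16 = 16 (Pollak)
One tuple (2,2,1) → sorted (1,2,2): b_i ≤ i ∀i, a PF.

16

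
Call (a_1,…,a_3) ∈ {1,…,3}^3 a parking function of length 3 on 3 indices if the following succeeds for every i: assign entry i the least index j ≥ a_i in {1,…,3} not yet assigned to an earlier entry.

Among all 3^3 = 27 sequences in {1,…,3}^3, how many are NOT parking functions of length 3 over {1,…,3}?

|PF(3,3)| = (3−3+1)·(3+1)^(3−1) = 1×16 = 16
E.g. (3,3,2) → sorted (2,3,3): b_1=2>1, not a PF.
3^3 − 16 = 27 − 16 = 11

11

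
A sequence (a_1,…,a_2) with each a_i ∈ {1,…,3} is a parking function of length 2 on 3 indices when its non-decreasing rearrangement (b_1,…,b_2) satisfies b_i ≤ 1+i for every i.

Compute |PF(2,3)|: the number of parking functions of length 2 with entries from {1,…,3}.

|PF(2,3)| = 2·4^1 = 2·4 = 8 (Pollak)
E.g. (2,1) → sorted (1,2): b_i ≤ 1+i ∀i, a PF.

8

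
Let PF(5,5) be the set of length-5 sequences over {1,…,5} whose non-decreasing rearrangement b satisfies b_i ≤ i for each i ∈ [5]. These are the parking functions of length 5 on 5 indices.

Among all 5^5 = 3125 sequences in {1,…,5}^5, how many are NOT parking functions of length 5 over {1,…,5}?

|PF(5,5)| = (5+1−5)·(5+1)^{5−1} = 1×1296 = 1296 [KW]
E.g. (5,5,4,2,4) → sorted (2,4,4,5,5): b_1=2>1, not a PF.
So 3125 − 1296 = 1829 fail.

1829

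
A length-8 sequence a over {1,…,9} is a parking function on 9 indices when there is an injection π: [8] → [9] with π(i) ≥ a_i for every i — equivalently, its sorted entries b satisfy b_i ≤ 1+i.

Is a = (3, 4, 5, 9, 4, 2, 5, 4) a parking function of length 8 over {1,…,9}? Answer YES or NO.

Sorted: b = (2, 3, 4, 4, 4, 5, 5, 9).
  b_1=2 ≤ 2
  b_2=3 ≤ 3
  b_3=4 ≤ 4
  b_4=4 ≤ 5
  b_5=4 ≤ 6
  b_6=5 ≤ 7
  b_7=5 ≤ 8
  b_8=9 ≤ 9
All bounds hold ⇒ YES

YES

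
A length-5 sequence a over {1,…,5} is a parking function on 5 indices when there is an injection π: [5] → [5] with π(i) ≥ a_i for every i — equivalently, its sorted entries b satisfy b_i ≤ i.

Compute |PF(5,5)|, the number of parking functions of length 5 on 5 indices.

1296

#PF = (6−5)·6^(5−1) = 1 · 1296 = 1296 (Konheim–Weiss)
E.g. (2,1,2,2,5) → sorted (1,2,2,2,5): b_i ≤ i ∀i, a PF.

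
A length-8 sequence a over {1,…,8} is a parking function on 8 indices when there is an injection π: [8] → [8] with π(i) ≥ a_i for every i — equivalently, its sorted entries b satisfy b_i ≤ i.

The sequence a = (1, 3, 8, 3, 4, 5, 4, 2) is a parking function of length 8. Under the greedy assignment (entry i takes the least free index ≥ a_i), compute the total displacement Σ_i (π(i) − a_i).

Σπ = 8·9/2 = 36 (π permutes [8]); Σa = 1+3+8+3+4+5+4+2 = 30; disp = 36−30 = 6.

6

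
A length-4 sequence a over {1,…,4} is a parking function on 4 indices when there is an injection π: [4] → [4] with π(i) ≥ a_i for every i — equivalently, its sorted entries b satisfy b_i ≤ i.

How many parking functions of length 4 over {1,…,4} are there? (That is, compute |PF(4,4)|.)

#PF = (5−4)·5^(4−1) = 1×125 = 125 [KW]
Example (3,3,1,2) → sorted (1,2,3,3): b_i ≤ i ∀i, a PF.

125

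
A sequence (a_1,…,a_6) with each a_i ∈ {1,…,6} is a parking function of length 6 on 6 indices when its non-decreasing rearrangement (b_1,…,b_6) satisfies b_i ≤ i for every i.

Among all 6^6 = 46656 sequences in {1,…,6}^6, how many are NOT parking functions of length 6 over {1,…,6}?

|PF| = (6+1−6)·(6+1)^{6−1} = 1 · 16807 = 16807 [KW]
Check (6,6,3,6,6,1) → sorted (1,3,6,6,6,6): b_2=3>2, not a PF.
6^6 − 16807 = 46656 − 16807 = 29849

29849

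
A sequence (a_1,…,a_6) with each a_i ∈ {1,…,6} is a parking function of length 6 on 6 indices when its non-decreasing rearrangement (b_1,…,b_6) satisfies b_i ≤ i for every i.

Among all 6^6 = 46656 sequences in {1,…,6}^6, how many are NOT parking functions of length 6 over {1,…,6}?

|PF(6,6)| = (6−6+1)·(6+1)^(6−1) = 1 · 16807 = 16807 [KW]
Check (6,1,6,6,3,5) → sorted (1,3,5,6,6,6): b_2=3>2, not a PF.
So 46656 − 16807 = 29849 fail.

29849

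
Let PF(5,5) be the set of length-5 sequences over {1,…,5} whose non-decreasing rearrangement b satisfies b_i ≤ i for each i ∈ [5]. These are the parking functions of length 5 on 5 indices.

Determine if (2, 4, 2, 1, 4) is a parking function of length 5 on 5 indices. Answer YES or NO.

Sorted: b = (1, 2, 2, 4, 4).
  b_1=1 ≤ 1
  b_2=2 ≤ 2
  b_3=2 ≤ 3
  b_4=4 ≤ 4
  b_5=4 ≤ 5
All bounds hold ⇒ YES

YES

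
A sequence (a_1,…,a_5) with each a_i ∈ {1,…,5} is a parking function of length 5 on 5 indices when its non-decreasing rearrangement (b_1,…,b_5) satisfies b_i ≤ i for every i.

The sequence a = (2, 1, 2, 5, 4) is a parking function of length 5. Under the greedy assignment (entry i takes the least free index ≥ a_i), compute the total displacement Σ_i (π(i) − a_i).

1

Σπ = 15 ({1..5} each once); Σa = 2+1+2+5+4 = 14; disp = 15−14 = 1.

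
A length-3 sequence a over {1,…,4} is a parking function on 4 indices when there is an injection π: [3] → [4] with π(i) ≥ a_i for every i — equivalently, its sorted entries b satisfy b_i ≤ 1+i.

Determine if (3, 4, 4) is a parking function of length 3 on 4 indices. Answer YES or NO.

Rearranged: b = (3, 4, 4).
  b_1=3 > 2
  fails at i=1 ⇒ NO

NO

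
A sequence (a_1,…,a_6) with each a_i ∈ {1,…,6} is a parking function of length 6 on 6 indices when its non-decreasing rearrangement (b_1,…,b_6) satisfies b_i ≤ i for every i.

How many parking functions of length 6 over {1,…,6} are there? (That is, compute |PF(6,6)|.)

|PF| = (6−6+1)·(6+1)^(6−1) = 1·16807 = 16807
One tuple (4,2,5,4,1,1) → sorted (1,1,2,4,4,5): b_i ≤ i ∀i, a PF.

16807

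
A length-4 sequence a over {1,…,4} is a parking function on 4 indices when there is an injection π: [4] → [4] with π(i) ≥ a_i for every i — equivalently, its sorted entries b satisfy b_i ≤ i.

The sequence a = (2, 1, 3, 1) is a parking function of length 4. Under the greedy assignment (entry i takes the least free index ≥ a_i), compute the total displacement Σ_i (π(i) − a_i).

Σπ = 10 ({1..4} each once); Σa = 2+1+3+1 = 7; disp = 10−7 = 3.

3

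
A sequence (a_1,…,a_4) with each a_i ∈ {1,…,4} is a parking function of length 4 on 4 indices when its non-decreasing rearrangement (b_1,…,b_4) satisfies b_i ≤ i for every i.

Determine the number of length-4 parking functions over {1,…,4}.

125

#PF = 1·5^3 = 1 · 125 = 125 (Konheim–Weiss)
Example (3,1,1,3) → sorted (1,1,3,3): b_i ≤ i ∀i, a PF.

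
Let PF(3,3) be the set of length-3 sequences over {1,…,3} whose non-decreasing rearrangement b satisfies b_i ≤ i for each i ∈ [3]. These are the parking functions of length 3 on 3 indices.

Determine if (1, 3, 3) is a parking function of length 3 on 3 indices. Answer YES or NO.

Sorted: b = (1, 3, 3).
  b_1=1 ≤ 1
  b_2=3 > 2
  fails at i=2 ⇒ NO

NO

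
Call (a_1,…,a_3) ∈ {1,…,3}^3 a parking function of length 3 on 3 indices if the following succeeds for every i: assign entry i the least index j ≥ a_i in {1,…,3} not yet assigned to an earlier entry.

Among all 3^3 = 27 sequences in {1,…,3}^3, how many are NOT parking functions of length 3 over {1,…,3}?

|PF| = 1·4^2 = 1·16 = 16 [KW]
Example (3,3,3) → sorted (3,3,3): b_1=3>1, not a PF.
So 27 − 16 = 11 fail.

11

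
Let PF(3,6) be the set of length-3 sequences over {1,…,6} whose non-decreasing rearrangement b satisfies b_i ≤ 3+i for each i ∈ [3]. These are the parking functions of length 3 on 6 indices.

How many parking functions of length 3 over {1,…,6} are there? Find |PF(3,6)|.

Count = (6+1−3)·(6+1)^{3−1} = 4 · 49 = 196
Check (2,1,5) → sorted (1,2,5): b_i ≤ 3+i ∀i, a PF.

196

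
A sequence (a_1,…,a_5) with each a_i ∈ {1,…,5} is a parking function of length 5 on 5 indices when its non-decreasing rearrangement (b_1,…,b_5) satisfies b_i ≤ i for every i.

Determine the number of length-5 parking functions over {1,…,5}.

|PF(5,5)| = (5−5+1)·(5+1)^(5−1) = 1·1296 = 1296 (Konheim–Weiss)
E.g. (1,1,2,4,1) → sorted (1,1,1,2,4): b_i ≤ i ∀i, a PF.

1296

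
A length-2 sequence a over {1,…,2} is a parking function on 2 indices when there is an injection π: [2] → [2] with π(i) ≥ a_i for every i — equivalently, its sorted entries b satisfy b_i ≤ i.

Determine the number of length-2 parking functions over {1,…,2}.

3

|PF(2,2)| = (2−2+1)·(2+1)^(2−1) = 1×3 = 3
One tuple (1,2) → sorted (1,2): b_i ≤ i ∀i, a PF.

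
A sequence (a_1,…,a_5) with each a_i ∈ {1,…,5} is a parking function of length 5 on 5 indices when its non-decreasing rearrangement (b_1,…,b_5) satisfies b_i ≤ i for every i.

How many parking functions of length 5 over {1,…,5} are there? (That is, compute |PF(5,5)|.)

Count = (5−5+1)·(5+1)^(5−1) = 1×1296 = 1296 (Pollak)
E.g. (1,4,5,1,3) → sorted (1,1,3,4,5): b_i ≤ i ∀i, a PF.

1296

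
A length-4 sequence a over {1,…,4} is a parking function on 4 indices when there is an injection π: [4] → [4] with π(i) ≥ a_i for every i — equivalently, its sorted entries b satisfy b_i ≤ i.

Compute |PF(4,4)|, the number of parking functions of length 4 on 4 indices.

|PF| = 1·5^3 = 1×125 = 125 (Pollak)
Example (4,1,1,2) → sorted (1,1,2,4): b_i ≤ i ∀i, a PF.

125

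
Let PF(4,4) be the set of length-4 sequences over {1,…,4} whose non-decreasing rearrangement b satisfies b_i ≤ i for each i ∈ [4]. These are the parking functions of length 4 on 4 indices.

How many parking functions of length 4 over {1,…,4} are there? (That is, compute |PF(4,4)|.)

125

Count = 1·5^3 = 1·125 = 125 (Pollak)
Check (3,1,4,1) → sorted (1,1,3,4): b_i ≤ i ∀i, a PF.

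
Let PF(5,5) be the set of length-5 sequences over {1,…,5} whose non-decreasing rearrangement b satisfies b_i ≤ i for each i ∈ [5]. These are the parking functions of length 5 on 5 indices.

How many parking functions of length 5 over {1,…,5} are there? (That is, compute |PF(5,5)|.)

Count = (5−5+1)·(5+1)^(5−1) = 1·1296 = 1296
Example (2,1,3,3,5) → sorted (1,2,3,3,5): b_i ≤ i ∀i, a PF.

1296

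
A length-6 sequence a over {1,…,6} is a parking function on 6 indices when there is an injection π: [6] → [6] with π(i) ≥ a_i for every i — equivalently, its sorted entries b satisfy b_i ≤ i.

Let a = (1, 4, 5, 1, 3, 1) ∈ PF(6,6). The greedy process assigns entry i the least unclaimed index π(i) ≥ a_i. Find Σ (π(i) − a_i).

Σπ = 6·7/2 = 21 (π permutes [6]); Σa = 1+4+5+1+3+1 = 15; disp = 21−15 = 6.

6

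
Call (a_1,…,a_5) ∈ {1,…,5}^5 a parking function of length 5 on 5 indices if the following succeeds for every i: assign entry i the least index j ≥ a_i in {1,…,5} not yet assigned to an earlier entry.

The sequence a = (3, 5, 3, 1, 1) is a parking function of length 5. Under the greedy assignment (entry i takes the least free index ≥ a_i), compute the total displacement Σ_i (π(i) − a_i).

2

Σπ = 15 ({1..5} each once); Σa = 3+5+3+1+1 = 13; disp = 15−13 = 2.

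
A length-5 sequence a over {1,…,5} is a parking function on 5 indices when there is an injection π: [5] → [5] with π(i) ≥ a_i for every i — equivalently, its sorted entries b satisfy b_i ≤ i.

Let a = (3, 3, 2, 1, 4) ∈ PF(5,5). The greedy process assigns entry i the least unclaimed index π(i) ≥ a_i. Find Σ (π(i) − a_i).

Σπ(i) = 1+…+5 = 15; Σa = 3+3+2+1+4 = 13; disp = 15−13 = 2.

2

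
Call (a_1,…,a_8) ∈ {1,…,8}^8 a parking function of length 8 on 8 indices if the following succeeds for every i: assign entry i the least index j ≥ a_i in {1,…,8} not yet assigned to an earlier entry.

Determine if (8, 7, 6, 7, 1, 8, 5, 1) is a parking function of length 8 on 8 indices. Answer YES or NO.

Sorted: b = (1, 1, 5, 6, 7, 7, 8, 8).
  b_1=1 ≤ 1
  b_2=1 ≤ 2
  b_3=5 > 3
  fails at i=3 ⇒ NO

NO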